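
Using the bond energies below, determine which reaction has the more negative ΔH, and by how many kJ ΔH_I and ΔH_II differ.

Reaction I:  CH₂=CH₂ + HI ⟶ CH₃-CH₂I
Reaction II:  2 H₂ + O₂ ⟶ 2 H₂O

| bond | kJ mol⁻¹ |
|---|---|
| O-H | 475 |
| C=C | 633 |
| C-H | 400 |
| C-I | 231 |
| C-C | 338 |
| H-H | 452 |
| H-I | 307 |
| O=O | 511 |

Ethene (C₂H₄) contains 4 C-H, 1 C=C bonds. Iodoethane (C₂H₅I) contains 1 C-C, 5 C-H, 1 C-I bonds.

Reaction II, by 456 kJ

Reaction I:
  Bonds broken (reactants):
    C-H: 4 × 400 = 1600
    C=C: 1 × 633 = 633
    H-I: 1 × 307 = 307
    Σ(broken) = 2540 kJ
  Bonds formed (products):
    C-C: 1 × 338 = 338
    C-H: 5 × 400 = 2000
    C-I: 1 × 231 = 231
    Σ(formed) = 2569 kJ
  ΔH_I = 2540 − 2569 = −29 kJ
Reaction II:
  Bonds broken (reactants):
    H-H: 2 × 452 = 904
    O=O: 1 × 511 = 511
    Σ(broken) = 1415 kJ
  Bonds formed (products):
    O-H: 4 × 475 = 1900
    Σ(formed) = 1900 kJ
  ΔH_II = 1415 − 1900 = −485 kJ
ΔH_I − ΔH_II = +456 kJ, so reaction II has the more negative ΔH; |ΔH_I − ΔH_II| = 456 kJ.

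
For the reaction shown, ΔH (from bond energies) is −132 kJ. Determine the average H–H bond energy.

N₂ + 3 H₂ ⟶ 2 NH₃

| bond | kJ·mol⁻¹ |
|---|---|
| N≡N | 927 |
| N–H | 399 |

D(H–H) ≈ 445 kJ/mol

Let D be the H–H bond energy.
Σ(broken) = 3×D + 1×927 = 927 + 3D
Σ(formed) = 6×399 = 2394
ΔH = Σ(broken) − Σ(formed) = (927 + 3D) − (2394) = −1467 + 3D
Setting this equal to −132 kJ gives 3D = 1335, so D = 445 kJ/mol.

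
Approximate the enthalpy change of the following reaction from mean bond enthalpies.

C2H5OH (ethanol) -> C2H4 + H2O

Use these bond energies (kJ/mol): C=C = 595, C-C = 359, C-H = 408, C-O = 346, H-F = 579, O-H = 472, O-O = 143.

ΔH ≈ +46 kJ

Bonds broken (reactants):
  C-C: 1 × 359 = 359
  C-H: 5 × 408 = 2040
  C-O: 1 × 346 = 346
  O-H: 1 × 472 = 472
  Σ(broken) = 3217 kJ
Bonds formed (products):
  C-H: 4 × 408 = 1632
  C=C: 1 × 595 = 595
  O-H: 2 × 472 = 944
  Σ(formed) = 3171 kJ
ΔH = Σ(broken) − Σ(formed) = 3217 − 3171 = +46 kJ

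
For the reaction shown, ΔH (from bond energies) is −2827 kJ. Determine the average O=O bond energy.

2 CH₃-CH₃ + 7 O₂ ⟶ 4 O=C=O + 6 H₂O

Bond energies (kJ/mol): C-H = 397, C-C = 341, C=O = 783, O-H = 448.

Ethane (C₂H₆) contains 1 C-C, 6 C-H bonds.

Let D be the O=O bond energy.
Σ(broken) = 2×341 + 12×397 + 7×D = 5446 + 7D
Σ(formed) = 8×783 + 12×448 = 11640
ΔH = Σ(broken) − Σ(formed) = (5446 + 7D) − (11640) = −6194 + 7D
Setting this equal to −2827 kJ gives 7D = 3367, so D = 481 kJ/mol.

D(O=O) ≈ 481 kJ/mol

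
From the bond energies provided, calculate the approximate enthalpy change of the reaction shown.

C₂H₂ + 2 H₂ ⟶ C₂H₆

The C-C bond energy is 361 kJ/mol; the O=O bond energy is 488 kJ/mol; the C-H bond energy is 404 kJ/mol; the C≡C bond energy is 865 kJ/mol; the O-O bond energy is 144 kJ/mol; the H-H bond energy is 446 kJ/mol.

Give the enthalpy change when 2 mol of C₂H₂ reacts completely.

Bonds broken (reactants):
  C≡C: 1 × 865 = 865
  C-H: 2 × 404 = 808
  H-H: 2 × 446 = 892
  Σ(broken) = 2565 kJ
Bonds formed (products):
  C-C: 1 × 361 = 361
  C-H: 6 × 404 = 2424
  Σ(formed) = 2785 kJ
ΔH = Σ(broken) − Σ(formed) = 2565 − 2785 = −220 kJ
For 2× the reaction as written: 2 × (−220) = −440 kJ

ΔH = −440 kJ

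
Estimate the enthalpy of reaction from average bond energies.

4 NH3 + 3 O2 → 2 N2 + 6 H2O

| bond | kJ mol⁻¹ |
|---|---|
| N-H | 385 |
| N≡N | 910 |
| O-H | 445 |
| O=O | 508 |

ΔH ≈ −1016 kJ

Bonds broken (reactants):
  N-H: 12 × 385 = 4620
  O=O: 3 × 508 = 1524
  Σ(broken) = 6144 kJ
Bonds formed (products):
  N≡N: 2 × 910 = 1820
  O-H: 12 × 445 = 5340
  Σ(formed) = 7160 kJ
ΔH = Σ(broken) − Σ(formed) = 6144 − 7160 = −1016 kJ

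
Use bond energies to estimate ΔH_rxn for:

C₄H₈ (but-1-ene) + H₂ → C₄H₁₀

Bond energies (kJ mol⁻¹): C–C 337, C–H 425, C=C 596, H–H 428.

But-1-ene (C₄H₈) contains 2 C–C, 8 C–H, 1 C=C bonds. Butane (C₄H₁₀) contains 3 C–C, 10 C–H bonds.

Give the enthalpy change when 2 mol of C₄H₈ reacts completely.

ΔH = −326 kJ

Bonds broken (reactants):
  C–C: 2 × 337 = 674
  C–H: 8 × 425 = 3400
  C=C: 1 × 596 = 596
  H–H: 1 × 428 = 428
  Σ(broken) = 5098 kJ
Bonds formed (products):
  C–C: 3 × 337 = 1011
  C–H: 10 × 425 = 4250
  Σ(formed) = 5261 kJ
ΔH = Σ(broken) − Σ(formed) = 5098 − 5261 = −163 kJ
For 2× the reaction as written: 2 × (−163) = −326 kJ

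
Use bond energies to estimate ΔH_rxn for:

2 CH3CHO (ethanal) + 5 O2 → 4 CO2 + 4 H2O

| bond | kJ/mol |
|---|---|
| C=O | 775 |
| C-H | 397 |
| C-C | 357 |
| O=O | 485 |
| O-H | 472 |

Bonds broken (reactants):
  C-C: 2 × 357 = 714
  C-H: 8 × 397 = 3176
  C=O: 2 × 775 = 1550
  O=O: 5 × 485 = 2425
  Σ(broken) = 7865 kJ
Bonds formed (products):
  C=O: 8 × 775 = 6200
  O-H: 8 × 472 = 3776
  Σ(formed) = 9976 kJ
ΔH = Σ(broken) − Σ(formed) = 7865 − 9976 = −2111 kJ

ΔH ≈ −2111 kJ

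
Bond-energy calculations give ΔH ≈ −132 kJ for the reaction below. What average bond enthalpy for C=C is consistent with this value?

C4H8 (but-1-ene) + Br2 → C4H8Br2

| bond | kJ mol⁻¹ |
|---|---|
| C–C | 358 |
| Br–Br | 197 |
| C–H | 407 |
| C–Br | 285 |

Let D be the C=C bond energy.
Σ(broken) = 1×197 + 2×358 + 8×407 + 1×D = 4169 + D
Σ(formed) = 2×285 + 3×358 + 8×407 = 4900
ΔH = Σ(broken) − Σ(formed) = (4169 + D) − (4900) = −731 + D
Setting this equal to −132 kJ gives D = 599 kJ/mol.

D(C=C) ≈ 599 kJ/mol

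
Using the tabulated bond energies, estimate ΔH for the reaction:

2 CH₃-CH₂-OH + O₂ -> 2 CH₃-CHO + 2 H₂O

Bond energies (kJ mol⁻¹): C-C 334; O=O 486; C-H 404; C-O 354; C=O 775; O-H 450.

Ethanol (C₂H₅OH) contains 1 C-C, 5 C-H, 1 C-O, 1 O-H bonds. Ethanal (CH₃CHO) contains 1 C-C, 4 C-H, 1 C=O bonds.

ΔH ≈ −448 kJ

Bonds broken (reactants):
  C-C: 2 × 334 = 668
  C-H: 10 × 404 = 4040
  C-O: 2 × 354 = 708
  O-H: 2 × 450 = 900
  O=O: 1 × 486 = 486
  Σ(broken) = 6802 kJ
Bonds formed (products):
  C-C: 2 × 334 = 668
  C-H: 8 × 404 = 3232
  C=O: 2 × 775 = 1550
  O-H: 4 × 450 = 1800
  Σ(formed) = 7250 kJ
ΔH = Σ(broken) − Σ(formed) = 6802 − 7250 = −448 kJ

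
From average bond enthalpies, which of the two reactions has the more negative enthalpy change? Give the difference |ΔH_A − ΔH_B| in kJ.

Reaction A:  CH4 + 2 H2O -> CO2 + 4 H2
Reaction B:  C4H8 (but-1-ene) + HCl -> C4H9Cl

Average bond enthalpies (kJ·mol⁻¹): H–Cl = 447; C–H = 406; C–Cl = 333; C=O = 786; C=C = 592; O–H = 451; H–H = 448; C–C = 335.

Reaction A:
  Bonds broken (reactants):
    C–H: 4 × 406 = 1624
    O–H: 4 × 451 = 1804
    Σ(broken) = 3428 kJ
  Bonds formed (products):
    C=O: 2 × 786 = 1572
    H–H: 4 × 448 = 1792
    Σ(formed) = 3364 kJ
  ΔH_A = 3428 − 3364 = +64 kJ
Reaction B:
  Bonds broken (reactants):
    C–C: 2 × 335 = 670
    C–H: 8 × 406 = 3248
    C=C: 1 × 592 = 592
    H–Cl: 1 × 447 = 447
    Σ(broken) = 4957 kJ
  Bonds formed (products):
    C–C: 3 × 335 = 1005
    C–Cl: 1 × 333 = 333
    C–H: 9 × 406 = 3654
    Σ(formed) = 4992 kJ
  ΔH_B = 4957 − 4992 = −35 kJ
ΔH_A − ΔH_B = +99 kJ, so reaction B has the more negative ΔH; |ΔH_A − ΔH_B| = 99 kJ.

Reaction B, by 99 kJ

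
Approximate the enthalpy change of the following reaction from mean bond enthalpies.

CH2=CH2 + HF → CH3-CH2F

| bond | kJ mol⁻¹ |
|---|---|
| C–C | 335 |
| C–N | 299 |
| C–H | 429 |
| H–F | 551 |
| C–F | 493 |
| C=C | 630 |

Bonds broken (reactants):
  C–H: 4 × 429 = 1716
  C=C: 1 × 630 = 630
  H–F: 1 × 551 = 551
  Σ(broken) = 2897 kJ
Bonds formed (products):
  C–C: 1 × 335 = 335
  C–F: 1 × 493 = 493
  C–H: 5 × 429 = 2145
  Σ(formed) = 2973 kJ
ΔH = Σ(broken) − Σ(formed) = 2897 − 2973 = −76 kJ

ΔH ≈ −76 kJ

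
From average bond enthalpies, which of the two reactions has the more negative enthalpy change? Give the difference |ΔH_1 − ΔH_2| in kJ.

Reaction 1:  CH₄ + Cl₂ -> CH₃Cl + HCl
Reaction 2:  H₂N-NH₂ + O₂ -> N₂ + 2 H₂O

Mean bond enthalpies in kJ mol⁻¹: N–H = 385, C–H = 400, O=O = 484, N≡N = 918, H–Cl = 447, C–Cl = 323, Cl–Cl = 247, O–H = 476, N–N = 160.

Reaction 2, by 515 kJ

Reaction 1:
  Bonds broken (reactants):
    C–H: 4 × 400 = 1600
    Cl–Cl: 1 × 247 = 247
    Σ(broken) = 1847 kJ
  Bonds formed (products):
    C–Cl: 1 × 323 = 323
    C–H: 3 × 400 = 1200
    H–Cl: 1 × 447 = 447
    Σ(formed) = 1970 kJ
  ΔH_1 = 1847 − 1970 = −123 kJ
Reaction 2:
  Bonds broken (reactants):
    N–H: 4 × 385 = 1540
    N–N: 1 × 160 = 160
    O=O: 1 × 484 = 484
    Σ(broken) = 2184 kJ
  Bonds formed (products):
    N≡N: 1 × 918 = 918
    O–H: 4 × 476 = 1904
    Σ(formed) = 2822 kJ
  ΔH_2 = 2184 − 2822 = −638 kJ
ΔH_1 − ΔH_2 = +515 kJ, so reaction 2 has the more negative ΔH; |ΔH_1 − ΔH_2| = 515 kJ.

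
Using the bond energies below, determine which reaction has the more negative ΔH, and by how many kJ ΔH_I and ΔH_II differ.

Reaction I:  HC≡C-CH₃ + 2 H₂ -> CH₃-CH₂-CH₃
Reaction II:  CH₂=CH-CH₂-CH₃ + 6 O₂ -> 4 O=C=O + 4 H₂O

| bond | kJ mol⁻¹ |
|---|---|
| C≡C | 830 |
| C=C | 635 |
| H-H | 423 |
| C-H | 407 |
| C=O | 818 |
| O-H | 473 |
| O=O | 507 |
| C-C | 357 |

Reaction I:
  Bonds broken (reactants):
    C≡C: 1 × 830 = 830
    C-C: 1 × 357 = 357
    C-H: 4 × 407 = 1628
    H-H: 2 × 423 = 846
    Σ(broken) = 3661 kJ
  Bonds formed (products):
    C-C: 2 × 357 = 714
    C-H: 8 × 407 = 3256
    Σ(formed) = 3970 kJ
  ΔH_I = 3661 − 3970 = −309 kJ
Reaction II:
  Bonds broken (reactants):
    C-C: 2 × 357 = 714
    C-H: 8 × 407 = 3256
    C=C: 1 × 635 = 635
    O=O: 6 × 507 = 3042
    Σ(broken) = 7647 kJ
  Bonds formed (products):
    C=O: 8 × 818 = 6544
    O-H: 8 × 473 = 3784
    Σ(formed) = 10328 kJ
  ΔH_II = 7647 − 10328 = −2681 kJ
ΔH_I − ΔH_II = +2372 kJ, so reaction II has the more negative ΔH; |ΔH_I − ΔH_II| = 2372 kJ.

Reaction II, by 2372 kJ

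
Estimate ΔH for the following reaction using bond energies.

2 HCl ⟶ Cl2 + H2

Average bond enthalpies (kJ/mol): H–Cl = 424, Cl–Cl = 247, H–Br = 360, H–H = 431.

Bonds broken (reactants):
  H–Cl: 2 × 424 = 848
  Σ(broken) = 848 kJ
Bonds formed (products):
  Cl–Cl: 1 × 247 = 247
  H–H: 1 × 431 = 431
  Σ(formed) = 678 kJ
ΔH = Σ(broken) − Σ(formed) = 848 − 678 = +170 kJ

ΔH ≈ +170 kJ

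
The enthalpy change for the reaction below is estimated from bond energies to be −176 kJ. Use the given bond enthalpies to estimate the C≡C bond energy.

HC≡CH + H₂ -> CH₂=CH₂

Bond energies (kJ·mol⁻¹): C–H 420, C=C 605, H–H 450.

D(C≡C) ≈ 819 kJ/mol

Let D be the C≡C bond energy.
Σ(broken) = 1×D + 2×420 + 1×450 = 1290 + D
Σ(formed) = 4×420 + 1×605 = 2285
ΔH = Σ(broken) − Σ(formed) = (1290 + D) − (2285) = −995 + D
Setting this equal to −176 kJ gives D = 819 kJ/mol.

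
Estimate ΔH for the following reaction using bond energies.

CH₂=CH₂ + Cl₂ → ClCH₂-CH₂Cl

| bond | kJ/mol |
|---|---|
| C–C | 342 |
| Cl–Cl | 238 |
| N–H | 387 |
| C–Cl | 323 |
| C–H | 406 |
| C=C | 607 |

Bonds broken (reactants):
  C–H: 4 × 406 = 1624
  C=C: 1 × 607 = 607
  Cl–Cl: 1 × 238 = 238
  Σ(broken) = 2469 kJ
Bonds formed (products):
  C–C: 1 × 342 = 342
  C–Cl: 2 × 323 = 646
  C–H: 4 × 406 = 1624
  Σ(formed) = 2612 kJ
ΔH = Σ(broken) − Σ(formed) = 2469 − 2612 = −143 kJ

ΔH ≈ −143 kJ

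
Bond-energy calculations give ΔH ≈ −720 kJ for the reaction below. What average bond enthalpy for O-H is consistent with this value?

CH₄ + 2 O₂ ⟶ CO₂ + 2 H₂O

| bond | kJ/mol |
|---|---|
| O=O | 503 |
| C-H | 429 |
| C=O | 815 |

Let D be the O-H bond energy.
Σ(broken) = 4×429 + 2×503 = 2722
Σ(formed) = 2×815 + 4×D = 1630 + 4D
ΔH = Σ(broken) − Σ(formed) = (2722) − (1630 + 4D) = +1092 − 4D
Setting this equal to −720 kJ gives 4D = 1812, so D = 453 kJ/mol.

D(O-H) ≈ 453 kJ/mol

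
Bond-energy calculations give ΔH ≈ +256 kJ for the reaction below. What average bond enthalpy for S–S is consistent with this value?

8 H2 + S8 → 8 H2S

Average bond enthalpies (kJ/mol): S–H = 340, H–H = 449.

D(S–S) ≈ 263 kJ/mol

Let D be the S–S bond energy.
Σ(broken) = 8×449 + 8×D = 3592 + 8D
Σ(formed) = 16×340 = 5440
ΔH = Σ(broken) − Σ(formed) = (3592 + 8D) − (5440) = −1848 + 8D
Setting this equal to +256 kJ gives 8D = 2104, so D = 263 kJ/mol.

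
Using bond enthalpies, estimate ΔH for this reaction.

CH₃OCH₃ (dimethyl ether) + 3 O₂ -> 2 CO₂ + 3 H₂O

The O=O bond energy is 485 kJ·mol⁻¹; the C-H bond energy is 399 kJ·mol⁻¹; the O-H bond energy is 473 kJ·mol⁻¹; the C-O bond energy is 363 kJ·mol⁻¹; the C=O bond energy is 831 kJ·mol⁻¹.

Bonds broken (reactants):
  C-H: 6 × 399 = 2394
  C-O: 2 × 363 = 726
  O=O: 3 × 485 = 1455
  Σ(broken) = 4575 kJ
Bonds formed (products):
  C=O: 4 × 831 = 3324
  O-H: 6 × 473 = 2838
  Σ(formed) = 6162 kJ
ΔH = Σ(broken) − Σ(formed) = 4575 − 6162 = −1587 kJ

ΔH ≈ −1587 kJ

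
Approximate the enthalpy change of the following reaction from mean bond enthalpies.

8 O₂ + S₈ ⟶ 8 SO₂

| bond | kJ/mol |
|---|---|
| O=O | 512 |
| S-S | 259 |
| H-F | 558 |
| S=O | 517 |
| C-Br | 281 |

ΔH ≈ −2104 kJ

Bonds broken (reactants):
  O=O: 8 × 512 = 4096
  S-S: 8 × 259 = 2072
  Σ(broken) = 6168 kJ
Bonds formed (products):
  S=O: 16 × 517 = 8272
  Σ(formed) = 8272 kJ
ΔH = Σ(broken) − Σ(formed) = 6168 − 8272 = −2104 kJ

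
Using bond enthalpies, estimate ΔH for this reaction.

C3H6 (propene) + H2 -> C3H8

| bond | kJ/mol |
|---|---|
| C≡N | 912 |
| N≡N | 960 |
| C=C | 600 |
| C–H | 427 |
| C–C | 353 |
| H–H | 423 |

Bonds broken (reactants):
  C–C: 1 × 353 = 353
  C–H: 6 × 427 = 2562
  C=C: 1 × 600 = 600
  H–H: 1 × 423 = 423
  Σ(broken) = 3938 kJ
Bonds formed (products):
  C–C: 2 × 353 = 706
  C–H: 8 × 427 = 3416
  Σ(formed) = 4122 kJ
ΔH = Σ(broken) − Σ(formed) = 3938 − 4122 = −184 kJ

ΔH ≈ −184 kJ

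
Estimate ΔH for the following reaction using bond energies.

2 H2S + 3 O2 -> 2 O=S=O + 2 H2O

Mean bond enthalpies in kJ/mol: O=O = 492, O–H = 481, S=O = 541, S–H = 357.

Bonds broken (reactants):
  O=O: 3 × 492 = 1476
  S–H: 4 × 357 = 1428
  Σ(broken) = 2904 kJ
Bonds formed (products):
  O–H: 4 × 481 = 1924
  S=O: 4 × 541 = 2164
  Σ(formed) = 4088 kJ
ΔH = Σ(broken) − Σ(formed) = 2904 − 4088 = −1184 kJ

ΔH ≈ −1184 kJ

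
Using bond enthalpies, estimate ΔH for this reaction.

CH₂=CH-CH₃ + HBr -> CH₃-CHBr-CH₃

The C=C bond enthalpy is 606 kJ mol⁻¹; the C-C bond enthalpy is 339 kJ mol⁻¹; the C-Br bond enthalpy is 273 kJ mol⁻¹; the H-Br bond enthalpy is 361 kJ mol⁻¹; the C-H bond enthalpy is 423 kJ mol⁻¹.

ΔH ≈ −68 kJ

Bonds broken (reactants):
  C-C: 1 × 339 = 339
  C-H: 6 × 423 = 2538
  C=C: 1 × 606 = 606
  H-Br: 1 × 361 = 361
  Σ(broken) = 3844 kJ
Bonds formed (products):
  C-Br: 1 × 273 = 273
  C-C: 2 × 339 = 678
  C-H: 7 × 423 = 2961
  Σ(formed) = 3912 kJ
ΔH = Σ(broken) − Σ(formed) = 3844 − 3912 = −68 kJ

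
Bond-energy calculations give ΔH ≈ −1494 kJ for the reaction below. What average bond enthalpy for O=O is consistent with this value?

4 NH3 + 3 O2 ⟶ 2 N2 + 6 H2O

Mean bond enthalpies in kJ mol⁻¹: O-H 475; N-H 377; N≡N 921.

D(O=O) ≈ 508 kJ/mol

Let D be the O=O bond energy.
Σ(broken) = 12×377 + 3×D = 4524 + 3D
Σ(formed) = 2×921 + 12×475 = 7542
ΔH = Σ(broken) − Σ(formed) = (4524 + 3D) − (7542) = −3018 + 3D
Setting this equal to −1494 kJ gives 3D = 1524, so D = 508 kJ/mol.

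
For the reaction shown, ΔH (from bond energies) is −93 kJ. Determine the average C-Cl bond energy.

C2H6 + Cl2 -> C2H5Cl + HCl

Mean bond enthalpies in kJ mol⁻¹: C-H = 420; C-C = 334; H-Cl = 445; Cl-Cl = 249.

Let D be the C-Cl bond energy.
Σ(broken) = 1×334 + 6×420 + 1×249 = 3103
Σ(formed) = 1×334 + 1×D + 5×420 + 1×445 = 2879 + D
ΔH = Σ(broken) − Σ(formed) = (3103) − (2879 + D) = +224 − D
Setting this equal to −93 kJ gives D = 317 kJ/mol.

D(C-Cl) ≈ 317 kJ/mol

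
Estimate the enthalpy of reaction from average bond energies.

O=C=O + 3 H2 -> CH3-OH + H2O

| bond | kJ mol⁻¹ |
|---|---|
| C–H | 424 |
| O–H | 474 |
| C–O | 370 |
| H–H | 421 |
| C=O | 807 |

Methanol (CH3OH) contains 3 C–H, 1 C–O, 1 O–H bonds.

Bonds broken (reactants):
  C=O: 2 × 807 = 1614
  H–H: 3 × 421 = 1263
  Σ(broken) = 2877 kJ
Bonds formed (products):
  C–H: 3 × 424 = 1272
  C–O: 1 × 370 = 370
  O–H: 3 × 474 = 1422
  Σ(formed) = 3064 kJ
ΔH = Σ(broken) − Σ(formed) = 2877 − 3064 = −187 kJ

ΔH ≈ −187 kJ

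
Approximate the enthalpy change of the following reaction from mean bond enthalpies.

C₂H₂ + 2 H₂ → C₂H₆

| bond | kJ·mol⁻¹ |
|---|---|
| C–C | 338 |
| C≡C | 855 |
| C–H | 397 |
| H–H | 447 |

Bonds broken (reactants):
  C≡C: 1 × 855 = 855
  C–H: 2 × 397 = 794
  H–H: 2 × 447 = 894
  Σ(broken) = 2543 kJ
Bonds formed (products):
  C–C: 1 × 338 = 338
  C–H: 6 × 397 = 2382
  Σ(formed) = 2720 kJ
ΔH = Σ(broken) − Σ(formed) = 2543 − 2720 = −177 kJ

ΔH ≈ −177 kJ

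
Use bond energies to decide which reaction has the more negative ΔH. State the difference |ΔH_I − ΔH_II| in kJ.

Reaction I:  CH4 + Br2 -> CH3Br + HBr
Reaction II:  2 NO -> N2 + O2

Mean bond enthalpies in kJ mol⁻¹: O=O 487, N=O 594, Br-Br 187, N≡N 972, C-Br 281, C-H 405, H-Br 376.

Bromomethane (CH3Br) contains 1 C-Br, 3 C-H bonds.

Reaction I:
  Bonds broken (reactants):
    Br-Br: 1 × 187 = 187
    C-H: 4 × 405 = 1620
    Σ(broken) = 1807 kJ
  Bonds formed (products):
    C-Br: 1 × 281 = 281
    C-H: 3 × 405 = 1215
    H-Br: 1 × 376 = 376
    Σ(formed) = 1872 kJ
  ΔH_I = 1807 − 1872 = −65 kJ
Reaction II:
  Bonds broken (reactants):
    N=O: 2 × 594 = 1188
    Σ(broken) = 1188 kJ
  Bonds formed (products):
    N≡N: 1 × 972 = 972
    O=O: 1 × 487 = 487
    Σ(formed) = 1459 kJ
  ΔH_II = 1188 − 1459 = −271 kJ
ΔH_I − ΔH_II = +206 kJ, so reaction II has the more negative ΔH; |ΔH_I − ΔH_II| = 206 kJ.

Reaction II, by 206 kJ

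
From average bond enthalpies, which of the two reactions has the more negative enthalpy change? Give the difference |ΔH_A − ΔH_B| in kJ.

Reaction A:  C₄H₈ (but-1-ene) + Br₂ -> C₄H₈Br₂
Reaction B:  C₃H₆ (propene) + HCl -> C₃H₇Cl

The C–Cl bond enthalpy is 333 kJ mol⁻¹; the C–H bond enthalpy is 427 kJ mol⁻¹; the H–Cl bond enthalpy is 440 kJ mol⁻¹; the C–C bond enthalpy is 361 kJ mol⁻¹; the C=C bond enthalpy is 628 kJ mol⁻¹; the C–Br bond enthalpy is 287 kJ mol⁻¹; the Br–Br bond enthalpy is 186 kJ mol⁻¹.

Reaction A, by 68 kJ

Reaction A:
  Bonds broken (reactants):
    Br–Br: 1 × 186 = 186
    C–C: 2 × 361 = 722
    C–H: 8 × 427 = 3416
    C=C: 1 × 628 = 628
    Σ(broken) = 4952 kJ
  Bonds formed (products):
    C–Br: 2 × 287 = 574
    C–C: 3 × 361 = 1083
    C–H: 8 × 427 = 3416
    Σ(formed) = 5073 kJ
  ΔH_A = 4952 − 5073 = −121 kJ
Reaction B:
  Bonds broken (reactants):
    C–C: 1 × 361 = 361
    C–H: 6 × 427 = 2562
    C=C: 1 × 628 = 628
    H–Cl: 1 × 440 = 440
    Σ(broken) = 3991 kJ
  Bonds formed (products):
    C–C: 2 × 361 = 722
    C–Cl: 1 × 333 = 333
    C–H: 7 × 427 = 2989
    Σ(formed) = 4044 kJ
  ΔH_B = 3991 − 4044 = −53 kJ
ΔH_A − ΔH_B = −68 kJ, so reaction A has the more negative ΔH; |ΔH_A − ΔH_B| = 68 kJ.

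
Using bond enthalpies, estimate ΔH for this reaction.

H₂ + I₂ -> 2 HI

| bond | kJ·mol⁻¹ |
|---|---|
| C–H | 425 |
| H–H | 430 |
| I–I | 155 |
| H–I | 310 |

ΔH ≈ −35 kJ

Bonds broken (reactants):
  H–H: 1 × 430 = 430
  I–I: 1 × 155 = 155
  Σ(broken) = 585 kJ
Bonds formed (products):
  H–I: 2 × 310 = 620
  Σ(formed) = 620 kJ
ΔH = Σ(broken) − Σ(formed) = 585 − 620 = −35 kJ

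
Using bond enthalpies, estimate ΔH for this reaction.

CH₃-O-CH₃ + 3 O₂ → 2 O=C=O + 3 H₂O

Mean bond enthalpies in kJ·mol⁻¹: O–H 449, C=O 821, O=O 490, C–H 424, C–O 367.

ΔH ≈ −1230 kJ

Bonds broken (reactants):
  C–H: 6 × 424 = 2544
  C–O: 2 × 367 = 734
  O=O: 3 × 490 = 1470
  Σ(broken) = 4748 kJ
Bonds formed (products):
  C=O: 4 × 821 = 3284
  O–H: 6 × 449 = 2694
  Σ(formed) = 5978 kJ
ΔH = Σ(broken) − Σ(formed) = 4748 − 5978 = −1230 kJ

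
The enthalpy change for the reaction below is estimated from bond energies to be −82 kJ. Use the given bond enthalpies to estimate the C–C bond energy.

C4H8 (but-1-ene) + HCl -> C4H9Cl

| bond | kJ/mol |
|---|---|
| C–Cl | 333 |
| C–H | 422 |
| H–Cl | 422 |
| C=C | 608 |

D(C–C) ≈ 357 kJ/mol

Let D be the C–C bond energy.
Σ(broken) = 2×D + 8×422 + 1×608 + 1×422 = 4406 + 2D
Σ(formed) = 3×D + 1×333 + 9×422 = 4131 + 3D
ΔH = Σ(broken) − Σ(formed) = (4406 + 2D) − (4131 + 3D) = +275 − D
Setting this equal to −82 kJ gives D = 357 kJ/mol.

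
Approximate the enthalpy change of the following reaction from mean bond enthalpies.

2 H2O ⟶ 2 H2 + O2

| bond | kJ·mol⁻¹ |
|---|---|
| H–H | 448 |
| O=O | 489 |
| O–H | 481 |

ΔH ≈ +539 kJ

Bonds broken (reactants):
  O–H: 4 × 481 = 1924
  Σ(broken) = 1924 kJ
Bonds formed (products):
  H–H: 2 × 448 = 896
  O=O: 1 × 489 = 489
  Σ(formed) = 1385 kJ
ΔH = Σ(broken) − Σ(formed) = 1924 − 1385 = +539 kJ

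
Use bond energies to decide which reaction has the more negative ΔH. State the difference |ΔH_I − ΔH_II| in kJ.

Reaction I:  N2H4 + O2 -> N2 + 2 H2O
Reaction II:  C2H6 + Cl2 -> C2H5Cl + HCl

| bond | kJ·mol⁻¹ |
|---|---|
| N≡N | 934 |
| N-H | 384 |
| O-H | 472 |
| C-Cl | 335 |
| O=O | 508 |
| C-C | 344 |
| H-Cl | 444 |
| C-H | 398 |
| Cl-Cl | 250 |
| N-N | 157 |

Reaction I, by 490 kJ

Reaction I:
  Bonds broken (reactants):
    N-H: 4 × 384 = 1536
    N-N: 1 × 157 = 157
    O=O: 1 × 508 = 508
    Σ(broken) = 2201 kJ
  Bonds formed (products):
    N≡N: 1 × 934 = 934
    O-H: 4 × 472 = 1888
    Σ(formed) = 2822 kJ
  ΔH_I = 2201 − 2822 = −621 kJ
Reaction II:
  Bonds broken (reactants):
    C-C: 1 × 344 = 344
    C-H: 6 × 398 = 2388
    Cl-Cl: 1 × 250 = 250
    Σ(broken) = 2982 kJ
  Bonds formed (products):
    C-C: 1 × 344 = 344
    C-Cl: 1 × 335 = 335
    C-H: 5 × 398 = 1990
    H-Cl: 1 × 444 = 444
    Σ(formed) = 3113 kJ
  ΔH_II = 2982 − 3113 = −131 kJ
ΔH_I − ΔH_II = −490 kJ, so reaction I has the more negative ΔH; |ΔH_I − ΔH_II| = 490 kJ.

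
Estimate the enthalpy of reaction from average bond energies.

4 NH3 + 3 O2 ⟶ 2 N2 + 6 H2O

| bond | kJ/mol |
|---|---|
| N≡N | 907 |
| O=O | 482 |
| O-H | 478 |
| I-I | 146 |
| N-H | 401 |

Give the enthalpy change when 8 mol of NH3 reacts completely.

Bonds broken (reactants):
  N-H: 12 × 401 = 4812
  O=O: 3 × 482 = 1446
  Σ(broken) = 6258 kJ
Bonds formed (products):
  N≡N: 2 × 907 = 1814
  O-H: 12 × 478 = 5736
  Σ(formed) = 7550 kJ
ΔH = Σ(broken) − Σ(formed) = 6258 − 7550 = −1292 kJ
For 2× the reaction as written: 2 × (−1292) = −2584 kJ

ΔH = −2584 kJ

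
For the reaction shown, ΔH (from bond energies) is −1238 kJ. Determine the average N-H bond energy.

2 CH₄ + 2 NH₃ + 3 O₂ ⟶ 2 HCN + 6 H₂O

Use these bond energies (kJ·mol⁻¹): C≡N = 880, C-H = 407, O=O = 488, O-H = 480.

D(N-H) ≈ 396 kJ/mol

Let D be the N-H bond energy.
Σ(broken) = 8×407 + 6×D + 3×488 = 4720 + 6D
Σ(formed) = 2×880 + 2×407 + 12×480 = 8334
ΔH = Σ(broken) − Σ(formed) = (4720 + 6D) − (8334) = −3614 + 6D
Setting this equal to −1238 kJ gives 6D = 2376, so D = 396 kJ/mol.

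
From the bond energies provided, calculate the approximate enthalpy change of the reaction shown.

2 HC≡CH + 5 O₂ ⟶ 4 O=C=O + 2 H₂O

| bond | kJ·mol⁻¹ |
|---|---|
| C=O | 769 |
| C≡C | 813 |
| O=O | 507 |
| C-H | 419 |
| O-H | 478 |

ΔH ≈ −2227 kJ

Bonds broken (reactants):
  C≡C: 2 × 813 = 1626
  C-H: 4 × 419 = 1676
  O=O: 5 × 507 = 2535
  Σ(broken) = 5837 kJ
Bonds formed (products):
  C=O: 8 × 769 = 6152
  O-H: 4 × 478 = 1912
  Σ(formed) = 8064 kJ
ΔH = Σ(broken) − Σ(formed) = 5837 − 8064 = −2227 kJ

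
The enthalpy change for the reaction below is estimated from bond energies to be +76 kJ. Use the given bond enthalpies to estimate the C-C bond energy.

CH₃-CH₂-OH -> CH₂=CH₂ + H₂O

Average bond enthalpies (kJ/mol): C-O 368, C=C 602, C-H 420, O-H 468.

D(C-C) ≈ 358 kJ/mol

Let D be the C-C bond energy.
Σ(broken) = 1×D + 5×420 + 1×368 + 1×468 = 2936 + D
Σ(formed) = 4×420 + 1×602 + 2×468 = 3218
ΔH = Σ(broken) − Σ(formed) = (2936 + D) − (3218) = −282 + D
Setting this equal to +76 kJ gives D = 358 kJ/mol.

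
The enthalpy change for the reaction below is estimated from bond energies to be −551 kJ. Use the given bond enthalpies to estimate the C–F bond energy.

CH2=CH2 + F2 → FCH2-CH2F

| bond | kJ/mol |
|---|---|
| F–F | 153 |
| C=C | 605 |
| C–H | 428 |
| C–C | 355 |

Let D be the C–F bond energy.
Σ(broken) = 4×428 + 1×605 + 1×153 = 2470
Σ(formed) = 1×355 + 2×D + 4×428 = 2067 + 2D
ΔH = Σ(broken) − Σ(formed) = (2470) − (2067 + 2D) = +403 − 2D
Setting this equal to −551 kJ gives 2D = 954, so D = 477 kJ/mol.

D(C–F) ≈ 477 kJ/mol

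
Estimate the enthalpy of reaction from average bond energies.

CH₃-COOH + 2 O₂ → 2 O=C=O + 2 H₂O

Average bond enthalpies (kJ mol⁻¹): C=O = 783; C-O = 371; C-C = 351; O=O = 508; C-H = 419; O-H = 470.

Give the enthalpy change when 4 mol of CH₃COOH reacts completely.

Bonds broken (reactants):
  C-C: 1 × 351 = 351
  C-H: 3 × 419 = 1257
  C-O: 1 × 371 = 371
  C=O: 1 × 783 = 783
  O-H: 1 × 470 = 470
  O=O: 2 × 508 = 1016
  Σ(broken) = 4248 kJ
Bonds formed (products):
  C=O: 4 × 783 = 3132
  O-H: 4 × 470 = 1880
  Σ(formed) = 5012 kJ
ΔH = Σ(broken) − Σ(formed) = 4248 − 5012 = −764 kJ
For 4× the reaction as written: 4 × (−764) = −3056 kJ

ΔH = −3056 kJ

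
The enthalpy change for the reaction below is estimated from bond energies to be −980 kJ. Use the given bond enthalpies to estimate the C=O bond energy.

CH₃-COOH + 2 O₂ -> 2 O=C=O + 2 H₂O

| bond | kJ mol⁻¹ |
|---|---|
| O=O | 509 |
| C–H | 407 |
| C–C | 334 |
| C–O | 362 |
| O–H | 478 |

Let D be the C=O bond energy.
Σ(broken) = 1×334 + 3×407 + 1×362 + 1×D + 1×478 + 2×509 = 3413 + D
Σ(formed) = 4×D + 4×478 = 1912 + 4D
ΔH = Σ(broken) − Σ(formed) = (3413 + D) − (1912 + 4D) = +1501 − 3D
Setting this equal to −980 kJ gives 3D = 2481, so D = 827 kJ/mol.

D(C=O) ≈ 827 kJ/mol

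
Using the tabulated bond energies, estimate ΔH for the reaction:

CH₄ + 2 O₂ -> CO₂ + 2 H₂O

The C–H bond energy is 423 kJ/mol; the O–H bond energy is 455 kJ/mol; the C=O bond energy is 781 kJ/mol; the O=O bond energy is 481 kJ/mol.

ΔH ≈ −728 kJ

Bonds broken (reactants):
  C–H: 4 × 423 = 1692
  O=O: 2 × 481 = 962
  Σ(broken) = 2654 kJ
Bonds formed (products):
  C=O: 2 × 781 = 1562
  O–H: 4 × 455 = 1820
  Σ(formed) = 3382 kJ
ΔH = Σ(broken) − Σ(formed) = 2654 − 3382 = −728 kJ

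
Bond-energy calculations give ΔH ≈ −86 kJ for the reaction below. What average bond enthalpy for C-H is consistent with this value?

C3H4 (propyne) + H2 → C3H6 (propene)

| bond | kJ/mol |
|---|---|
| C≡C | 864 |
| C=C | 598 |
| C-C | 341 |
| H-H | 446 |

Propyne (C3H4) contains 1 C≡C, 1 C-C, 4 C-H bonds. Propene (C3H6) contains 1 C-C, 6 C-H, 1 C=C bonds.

Let D be the C-H bond energy.
Σ(broken) = 1×864 + 1×341 + 4×D + 1×446 = 1651 + 4D
Σ(formed) = 1×341 + 6×D + 1×598 = 939 + 6D
ΔH = Σ(broken) − Σ(formed) = (1651 + 4D) − (939 + 6D) = +712 − 2D
Setting this equal to −86 kJ gives 2D = 798, so D = 399 kJ/mol.

D(C-H) ≈ 399 kJ/mol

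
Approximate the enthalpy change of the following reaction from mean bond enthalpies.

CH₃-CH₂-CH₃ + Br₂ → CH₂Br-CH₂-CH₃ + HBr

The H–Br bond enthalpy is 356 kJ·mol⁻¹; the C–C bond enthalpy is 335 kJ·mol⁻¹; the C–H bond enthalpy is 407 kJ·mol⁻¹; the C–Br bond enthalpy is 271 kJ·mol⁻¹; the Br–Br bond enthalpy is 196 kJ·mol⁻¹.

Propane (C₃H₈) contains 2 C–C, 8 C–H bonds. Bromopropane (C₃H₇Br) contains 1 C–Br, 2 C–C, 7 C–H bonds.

Bonds broken (reactants):
  Br–Br: 1 × 196 = 196
  C–C: 2 × 335 = 670
  C–H: 8 × 407 = 3256
  Σ(broken) = 4122 kJ
Bonds formed (products):
  C–Br: 1 × 271 = 271
  C–C: 2 × 335 = 670
  C–H: 7 × 407 = 2849
  H–Br: 1 × 356 = 356
  Σ(formed) = 4146 kJ
ΔH = Σ(broken) − Σ(formed) = 4122 − 4146 = −24 kJ

ΔH ≈ −24 kJ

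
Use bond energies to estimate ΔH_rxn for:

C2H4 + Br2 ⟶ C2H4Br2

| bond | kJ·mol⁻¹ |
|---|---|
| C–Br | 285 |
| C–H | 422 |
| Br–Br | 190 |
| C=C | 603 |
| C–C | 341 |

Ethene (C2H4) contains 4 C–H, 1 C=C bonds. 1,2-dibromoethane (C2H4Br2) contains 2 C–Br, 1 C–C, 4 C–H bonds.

ΔH ≈ −118 kJ

Bonds broken (reactants):
  Br–Br: 1 × 190 = 190
  C–H: 4 × 422 = 1688
  C=C: 1 × 603 = 603
  Σ(broken) = 2481 kJ
Bonds formed (products):
  C–Br: 2 × 285 = 570
  C–C: 1 × 341 = 341
  C–H: 4 × 422 = 1688
  Σ(formed) = 2599 kJ
ΔH = Σ(broken) − Σ(formed) = 2481 − 2599 = −118 kJ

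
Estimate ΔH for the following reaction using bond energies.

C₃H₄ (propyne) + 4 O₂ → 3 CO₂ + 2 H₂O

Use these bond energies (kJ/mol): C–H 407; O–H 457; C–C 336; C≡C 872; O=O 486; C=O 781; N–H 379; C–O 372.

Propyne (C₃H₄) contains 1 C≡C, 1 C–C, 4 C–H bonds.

Bonds broken (reactants):
  C≡C: 1 × 872 = 872
  C–C: 1 × 336 = 336
  C–H: 4 × 407 = 1628
  O=O: 4 × 486 = 1944
  Σ(broken) = 4780 kJ
Bonds formed (products):
  C=O: 6 × 781 = 4686
  O–H: 4 × 457 = 1828
  Σ(formed) = 6514 kJ
ΔH = Σ(broken) − Σ(formed) = 4780 − 6514 = −1734 kJ

ΔH ≈ −1734 kJ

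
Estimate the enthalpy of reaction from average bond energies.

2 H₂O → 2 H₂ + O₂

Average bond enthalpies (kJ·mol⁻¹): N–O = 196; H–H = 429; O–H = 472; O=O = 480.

Bonds broken (reactants):
  O–H: 4 × 472 = 1888
  Σ(broken) = 1888 kJ
Bonds formed (products):
  H–H: 2 × 429 = 858
  O=O: 1 × 480 = 480
  Σ(formed) = 1338 kJ
ΔH = Σ(broken) − Σ(formed) = 1888 − 1338 = +550 kJ

ΔH ≈ +550 kJ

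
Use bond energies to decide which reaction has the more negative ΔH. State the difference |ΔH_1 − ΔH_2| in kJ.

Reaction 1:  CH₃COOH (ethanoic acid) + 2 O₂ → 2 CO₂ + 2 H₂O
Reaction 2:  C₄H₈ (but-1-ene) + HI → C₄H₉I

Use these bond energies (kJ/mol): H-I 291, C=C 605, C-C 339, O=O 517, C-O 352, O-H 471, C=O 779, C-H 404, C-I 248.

Reaction 1:
  Bonds broken (reactants):
    C-C: 1 × 339 = 339
    C-H: 3 × 404 = 1212
    C-O: 1 × 352 = 352
    C=O: 1 × 779 = 779
    O-H: 1 × 471 = 471
    O=O: 2 × 517 = 1034
    Σ(broken) = 4187 kJ
  Bonds formed (products):
    C=O: 4 × 779 = 3116
    O-H: 4 × 471 = 1884
    Σ(formed) = 5000 kJ
  ΔH_1 = 4187 − 5000 = −813 kJ
Reaction 2:
  Bonds broken (reactants):
    C-C: 2 × 339 = 678
    C-H: 8 × 404 = 3232
    C=C: 1 × 605 = 605
    H-I: 1 × 291 = 291
    Σ(broken) = 4806 kJ
  Bonds formed (products):
    C-C: 3 × 339 = 1017
    C-H: 9 × 404 = 3636
    C-I: 1 × 248 = 248
    Σ(formed) = 4901 kJ
  ΔH_2 = 4806 − 4901 = −95 kJ
ΔH_1 − ΔH_2 = −718 kJ, so reaction 1 has the more negative ΔH; |ΔH_1 − ΔH_2| = 718 kJ.

Reaction 1, by 718 kJ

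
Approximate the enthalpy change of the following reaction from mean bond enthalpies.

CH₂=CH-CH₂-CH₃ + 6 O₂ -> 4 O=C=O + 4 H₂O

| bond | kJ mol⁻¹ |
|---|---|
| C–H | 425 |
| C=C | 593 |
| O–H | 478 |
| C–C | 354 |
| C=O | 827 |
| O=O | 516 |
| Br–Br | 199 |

Bonds broken (reactants):
  C–C: 2 × 354 = 708
  C–H: 8 × 425 = 3400
  C=C: 1 × 593 = 593
  O=O: 6 × 516 = 3096
  Σ(broken) = 7797 kJ
Bonds formed (products):
  C=O: 8 × 827 = 6616
  O–H: 8 × 478 = 3824
  Σ(formed) = 10440 kJ
ΔH = Σ(broken) − Σ(formed) = 7797 − 10440 = −2643 kJ

ΔH ≈ −2643 kJ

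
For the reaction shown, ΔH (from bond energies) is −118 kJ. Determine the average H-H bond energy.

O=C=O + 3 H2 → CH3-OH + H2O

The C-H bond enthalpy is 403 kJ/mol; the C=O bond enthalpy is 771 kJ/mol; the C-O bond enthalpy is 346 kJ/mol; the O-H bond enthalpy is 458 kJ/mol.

Let D be the H-H bond energy.
Σ(broken) = 2×771 + 3×D = 1542 + 3D
Σ(formed) = 3×403 + 1×346 + 3×458 = 2929
ΔH = Σ(broken) − Σ(formed) = (1542 + 3D) − (2929) = −1387 + 3D
Setting this equal to −118 kJ gives 3D = 1269, so D = 423 kJ/mol.

D(H-H) ≈ 423 kJ/mol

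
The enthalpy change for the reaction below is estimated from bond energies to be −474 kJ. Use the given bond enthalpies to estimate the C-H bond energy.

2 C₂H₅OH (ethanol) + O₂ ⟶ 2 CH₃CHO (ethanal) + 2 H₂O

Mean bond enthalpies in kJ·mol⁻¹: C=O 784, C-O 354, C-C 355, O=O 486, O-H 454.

Let D be the C-H bond energy.
Σ(broken) = 2×355 + 10×D + 2×354 + 2×454 + 1×486 = 2812 + 10D
Σ(formed) = 2×355 + 8×D + 2×784 + 4×454 = 4094 + 8D
ΔH = Σ(broken) − Σ(formed) = (2812 + 10D) − (4094 + 8D) = −1282 + 2D
Setting this equal to −474 kJ gives 2D = 808, so D = 404 kJ/mol.

D(C-H) ≈ 404 kJ/mol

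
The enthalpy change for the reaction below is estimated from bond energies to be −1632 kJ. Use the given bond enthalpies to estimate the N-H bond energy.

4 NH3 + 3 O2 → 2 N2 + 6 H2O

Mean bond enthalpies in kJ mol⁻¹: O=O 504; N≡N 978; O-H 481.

D(N-H) ≈ 382 kJ/mol

Let D be the N-H bond energy.
Σ(broken) = 12×D + 3×504 = 1512 + 12D
Σ(formed) = 2×978 + 12×481 = 7728
ΔH = Σ(broken) − Σ(formed) = (1512 + 12D) − (7728) = −6216 + 12D
Setting this equal to −1632 kJ gives 12D = 4584, so D = 382 kJ/mol.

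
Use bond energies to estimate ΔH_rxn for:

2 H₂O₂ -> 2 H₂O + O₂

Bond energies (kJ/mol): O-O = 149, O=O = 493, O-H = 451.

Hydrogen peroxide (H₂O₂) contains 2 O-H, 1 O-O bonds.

Bonds broken (reactants):
  O-H: 4 × 451 = 1804
  O-O: 2 × 149 = 298
  Σ(broken) = 2102 kJ
Bonds formed (products):
  O-H: 4 × 451 = 1804
  O=O: 1 × 493 = 493
  Σ(formed) = 2297 kJ
ΔH = Σ(broken) − Σ(formed) = 2102 − 2297 = −195 kJ

ΔH ≈ −195 kJ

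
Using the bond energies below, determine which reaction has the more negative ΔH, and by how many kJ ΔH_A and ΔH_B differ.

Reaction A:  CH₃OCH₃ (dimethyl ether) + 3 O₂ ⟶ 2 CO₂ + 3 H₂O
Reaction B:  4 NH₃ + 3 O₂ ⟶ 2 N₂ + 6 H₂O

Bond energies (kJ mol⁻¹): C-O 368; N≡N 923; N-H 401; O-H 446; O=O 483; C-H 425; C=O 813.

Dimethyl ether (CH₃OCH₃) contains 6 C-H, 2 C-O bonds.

Reaction A, by 256 kJ

Reaction A:
  Bonds broken (reactants):
    C-H: 6 × 425 = 2550
    C-O: 2 × 368 = 736
    O=O: 3 × 483 = 1449
    Σ(broken) = 4735 kJ
  Bonds formed (products):
    C=O: 4 × 813 = 3252
    O-H: 6 × 446 = 2676
    Σ(formed) = 5928 kJ
  ΔH_A = 4735 − 5928 = −1193 kJ
Reaction B:
  Bonds broken (reactants):
    N-H: 12 × 401 = 4812
    O=O: 3 × 483 = 1449
    Σ(broken) = 6261 kJ
  Bonds formed (products):
    N≡N: 2 × 923 = 1846
    O-H: 12 × 446 = 5352
    Σ(formed) = 7198 kJ
  ΔH_B = 6261 − 7198 = −937 kJ
ΔH_A − ΔH_B = −256 kJ, so reaction A has the more negative ΔH; |ΔH_A − ΔH_B| = 256 kJ.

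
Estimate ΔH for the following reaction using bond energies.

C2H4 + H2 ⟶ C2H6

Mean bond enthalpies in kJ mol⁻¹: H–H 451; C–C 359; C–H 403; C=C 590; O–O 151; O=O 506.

Bonds broken (reactants):
  C–H: 4 × 403 = 1612
  C=C: 1 × 590 = 590
  H–H: 1 × 451 = 451
  Σ(broken) = 2653 kJ
Bonds formed (products):
  C–C: 1 × 359 = 359
  C–H: 6 × 403 = 2418
  Σ(formed) = 2777 kJ
ΔH = Σ(broken) − Σ(formed) = 2653 − 2777 = −124 kJ

ΔH ≈ −124 kJ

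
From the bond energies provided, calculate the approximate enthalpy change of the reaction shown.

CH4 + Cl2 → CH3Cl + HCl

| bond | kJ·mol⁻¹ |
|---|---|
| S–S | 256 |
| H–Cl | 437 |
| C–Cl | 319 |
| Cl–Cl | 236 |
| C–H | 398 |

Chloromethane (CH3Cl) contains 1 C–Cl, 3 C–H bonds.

ΔH ≈ −122 kJ

Bonds broken (reactants):
  C–H: 4 × 398 = 1592
  Cl–Cl: 1 × 236 = 236
  Σ(broken) = 1828 kJ
Bonds formed (products):
  C–Cl: 1 × 319 = 319
  C–H: 3 × 398 = 1194
  H–Cl: 1 × 437 = 437
  Σ(formed) = 1950 kJ
ΔH = Σ(broken) − Σ(formed) = 1828 − 1950 = −122 kJ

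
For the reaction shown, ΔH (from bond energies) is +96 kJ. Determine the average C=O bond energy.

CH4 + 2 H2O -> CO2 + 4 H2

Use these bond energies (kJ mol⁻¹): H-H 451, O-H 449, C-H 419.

D(C=O) ≈ 786 kJ/mol

Let D be the C=O bond energy.
Σ(broken) = 4×419 + 4×449 = 3472
Σ(formed) = 2×D + 4×451 = 1804 + 2D
ΔH = Σ(broken) − Σ(formed) = (3472) − (1804 + 2D) = +1668 − 2D
Setting this equal to +96 kJ gives 2D = 1572, so D = 786 kJ/mol.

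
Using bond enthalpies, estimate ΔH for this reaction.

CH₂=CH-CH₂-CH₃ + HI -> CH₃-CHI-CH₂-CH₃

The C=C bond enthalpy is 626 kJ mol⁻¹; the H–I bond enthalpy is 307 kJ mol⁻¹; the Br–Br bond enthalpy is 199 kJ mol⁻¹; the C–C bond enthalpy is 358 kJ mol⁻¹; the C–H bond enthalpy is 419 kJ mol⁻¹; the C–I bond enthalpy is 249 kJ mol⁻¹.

Bonds broken (reactants):
  C–C: 2 × 358 = 716
  C–H: 8 × 419 = 3352
  C=C: 1 × 626 = 626
  H–I: 1 × 307 = 307
  Σ(broken) = 5001 kJ
Bonds formed (products):
  C–C: 3 × 358 = 1074
  C–H: 9 × 419 = 3771
  C–I: 1 × 249 = 249
  Σ(formed) = 5094 kJ
ΔH = Σ(broken) − Σ(formed) = 5001 − 5094 = −93 kJ

ΔH ≈ −93 kJ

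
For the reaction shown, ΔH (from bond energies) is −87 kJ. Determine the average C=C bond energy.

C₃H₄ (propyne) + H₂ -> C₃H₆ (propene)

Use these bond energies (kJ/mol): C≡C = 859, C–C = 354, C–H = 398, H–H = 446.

Let D be the C=C bond energy.
Σ(broken) = 1×859 + 1×354 + 4×398 + 1×446 = 3251
Σ(formed) = 1×354 + 6×398 + 1×D = 2742 + D
ΔH = Σ(broken) − Σ(formed) = (3251) − (2742 + D) = +509 − D
Setting this equal to −87 kJ gives D = 596 kJ/mol.

D(C=C) ≈ 596 kJ/mol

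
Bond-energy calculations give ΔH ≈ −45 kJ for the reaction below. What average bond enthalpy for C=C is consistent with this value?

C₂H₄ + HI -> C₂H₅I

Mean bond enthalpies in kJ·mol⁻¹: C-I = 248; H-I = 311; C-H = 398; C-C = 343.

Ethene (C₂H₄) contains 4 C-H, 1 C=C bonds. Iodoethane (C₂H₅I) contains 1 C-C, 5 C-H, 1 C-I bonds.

D(C=C) ≈ 633 kJ/mol

Let D be the C=C bond energy.
Σ(broken) = 4×398 + 1×D + 1×311 = 1903 + D
Σ(formed) = 1×343 + 5×398 + 1×248 = 2581
ΔH = Σ(broken) − Σ(formed) = (1903 + D) − (2581) = −678 + D
Setting this equal to −45 kJ gives D = 633 kJ/mol.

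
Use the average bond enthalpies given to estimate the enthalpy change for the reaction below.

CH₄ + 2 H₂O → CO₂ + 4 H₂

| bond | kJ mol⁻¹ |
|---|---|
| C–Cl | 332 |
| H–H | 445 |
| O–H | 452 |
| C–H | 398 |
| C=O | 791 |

ΔH ≈ +38 kJ

Bonds broken (reactants):
  C–H: 4 × 398 = 1592
  O–H: 4 × 452 = 1808
  Σ(broken) = 3400 kJ
Bonds formed (products):
  C=O: 2 × 791 = 1582
  H–H: 4 × 445 = 1780
  Σ(formed) = 3362 kJ
ΔH = Σ(broken) − Σ(formed) = 3400 − 3362 = +38 kJ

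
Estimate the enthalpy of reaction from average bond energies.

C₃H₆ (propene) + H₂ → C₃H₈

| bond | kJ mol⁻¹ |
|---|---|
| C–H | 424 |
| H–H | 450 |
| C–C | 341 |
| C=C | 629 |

ΔH ≈ −110 kJ

Bonds broken (reactants):
  C–C: 1 × 341 = 341
  C–H: 6 × 424 = 2544
  C=C: 1 × 629 = 629
  H–H: 1 × 450 = 450
  Σ(broken) = 3964 kJ
Bonds formed (products):
  C–C: 2 × 341 = 682
  C–H: 8 × 424 = 3392
  Σ(formed) = 4074 kJ
ΔH = Σ(broken) − Σ(formed) = 3964 − 4074 = −110 kJ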